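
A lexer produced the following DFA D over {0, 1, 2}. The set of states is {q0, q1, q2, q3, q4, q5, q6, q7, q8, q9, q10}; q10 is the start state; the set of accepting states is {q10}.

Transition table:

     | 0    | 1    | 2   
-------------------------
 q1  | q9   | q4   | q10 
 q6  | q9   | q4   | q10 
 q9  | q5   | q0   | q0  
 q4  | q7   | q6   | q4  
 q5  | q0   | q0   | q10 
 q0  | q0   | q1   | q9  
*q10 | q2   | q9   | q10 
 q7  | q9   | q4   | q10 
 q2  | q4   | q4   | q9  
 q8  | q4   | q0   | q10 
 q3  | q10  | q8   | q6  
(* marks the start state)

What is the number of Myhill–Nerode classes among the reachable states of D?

7

First remove the unreachable states {q3,q8}; 9 states remain.
Initial partition by acceptance: {q10} | {q0,q1,q2,q4,q5,q6,q7,q9}.
Split {q0,q1,q2,q4,q5,q6,q7,q9} by δ(·,2) → {q0,q2,q4,q9} and {q1,q5,q6,q7}.
Refine {q0,q2,q4,q9} on symbol 0: members go to different blocks, giving {q0,q2} and {q4,q9}.
Refine {q0,q2} on symbol 0: members go to different blocks, giving {q0} and {q2}.
Split {q1,q5,q6,q7} by δ(·,0) → {q1,q6,q7} and {q5}.
Refine {q4,q9} on symbol 0: members go to different blocks, giving {q4} and {q9}.
No further refinement is possible. Final partition (7 blocks): {q10} | {q0} | {q1,q6,q7} | {q4} | {q2} | {q5} | {q9}.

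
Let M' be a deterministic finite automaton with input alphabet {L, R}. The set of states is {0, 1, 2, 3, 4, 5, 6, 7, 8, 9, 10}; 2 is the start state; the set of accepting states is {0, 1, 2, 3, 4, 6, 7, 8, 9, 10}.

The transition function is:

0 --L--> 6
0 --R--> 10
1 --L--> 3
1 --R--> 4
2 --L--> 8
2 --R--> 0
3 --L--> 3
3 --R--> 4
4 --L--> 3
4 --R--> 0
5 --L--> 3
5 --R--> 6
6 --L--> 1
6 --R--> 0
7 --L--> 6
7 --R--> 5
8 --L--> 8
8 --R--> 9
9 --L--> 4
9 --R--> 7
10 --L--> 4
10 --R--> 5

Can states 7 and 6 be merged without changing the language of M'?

No

All states are reachable from the start state.
P0 = {0,1,2,3,4,6,7,8,9,10} | {5}.
On input R, block {0,1,2,3,4,6,7,8,9,10} splits into {0,1,2,3,4,6,8,9} and {7,10}.
Split {0,1,2,3,4,6,8,9} by δ(·,R) → {1,2,3,4,6,8} and {0,9}.
Split {1,2,3,4,6,8} by δ(·,R) → {2,4,6,8} and {1,3}.
Refine {2,4,6,8} on symbol L: members go to different blocks, giving {2,8} and {4,6}.
The partition is now stable with 6 blocks: {2,8} | {5} | {7,10} | {0,9} | {1,3} | {4,6}.
7 and 6 end up in different blocks, so they are distinguishable. For instance, the string 'R' is accepted from only 6.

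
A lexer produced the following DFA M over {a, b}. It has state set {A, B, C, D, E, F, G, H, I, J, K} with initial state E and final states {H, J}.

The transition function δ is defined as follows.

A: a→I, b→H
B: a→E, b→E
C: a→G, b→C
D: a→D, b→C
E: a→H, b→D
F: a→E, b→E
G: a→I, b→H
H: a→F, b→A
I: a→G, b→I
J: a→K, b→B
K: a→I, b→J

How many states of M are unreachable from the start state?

Starting at E and following transitions, the reachable set is {A, C, D, E, F, G, H, I}. That leaves B, J, K unreachable — 3 in total.

3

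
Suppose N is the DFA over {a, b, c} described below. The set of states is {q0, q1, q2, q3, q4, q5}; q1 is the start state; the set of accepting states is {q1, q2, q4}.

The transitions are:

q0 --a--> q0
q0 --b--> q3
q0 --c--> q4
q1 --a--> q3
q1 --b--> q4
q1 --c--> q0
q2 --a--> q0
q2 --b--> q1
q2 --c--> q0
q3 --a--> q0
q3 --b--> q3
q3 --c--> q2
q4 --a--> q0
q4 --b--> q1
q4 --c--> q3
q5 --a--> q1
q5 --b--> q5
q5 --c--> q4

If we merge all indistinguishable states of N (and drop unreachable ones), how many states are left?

2

Reachable states from the start: {q0,q1,q2,q3,q4}. Unreachable: {q5} — drop them.
Start with accepting vs non-accepting: {q1,q2,q4} | {q0,q3}.
No further refinement is possible. Final partition (2 blocks): {q1,q2,q4} | {q0,q3}.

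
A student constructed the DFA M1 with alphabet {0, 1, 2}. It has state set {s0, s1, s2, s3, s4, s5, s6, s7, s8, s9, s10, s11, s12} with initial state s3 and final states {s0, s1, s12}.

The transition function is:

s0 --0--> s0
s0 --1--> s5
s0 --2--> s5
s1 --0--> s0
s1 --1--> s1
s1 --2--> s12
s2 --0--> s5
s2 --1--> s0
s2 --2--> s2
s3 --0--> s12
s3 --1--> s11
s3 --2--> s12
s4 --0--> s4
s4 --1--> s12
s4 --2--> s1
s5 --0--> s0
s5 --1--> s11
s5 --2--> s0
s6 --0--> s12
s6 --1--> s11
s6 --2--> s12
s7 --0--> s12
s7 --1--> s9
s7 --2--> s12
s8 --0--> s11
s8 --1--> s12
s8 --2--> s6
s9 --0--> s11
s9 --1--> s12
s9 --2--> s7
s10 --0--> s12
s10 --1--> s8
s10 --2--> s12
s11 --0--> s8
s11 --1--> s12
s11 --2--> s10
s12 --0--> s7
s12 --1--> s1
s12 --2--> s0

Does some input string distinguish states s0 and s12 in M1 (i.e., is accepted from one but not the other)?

Yes

Reachable states from the start: {s0,s1,s3,s5,s6,s7,s8,s9,s10,s11,s12}. Unreachable: {s2,s4} — drop them.
P0 = {s0,s1,s12} | {s3,s5,s6,s7,s8,s9,s10,s11}.
Split {s0,s1,s12} by δ(·,0) → {s0,s1} and {s12}.
On input 1, block {s0,s1} splits into {s0} and {s1}.
On input 0, block {s3,s5,s6,s7,s8,s9,s10,s11} splits into {s3,s6,s7,s10} and {s8,s9,s11} and {s5}.
No further refinement is possible. Final partition (6 blocks): {s0} | {s3,s6,s7,s10} | {s12} | {s1} | {s8,s9,s11} | {s5}.
s0 and s12 end up in different blocks, so they are distinguishable. For instance, the string '0' is accepted from only s0.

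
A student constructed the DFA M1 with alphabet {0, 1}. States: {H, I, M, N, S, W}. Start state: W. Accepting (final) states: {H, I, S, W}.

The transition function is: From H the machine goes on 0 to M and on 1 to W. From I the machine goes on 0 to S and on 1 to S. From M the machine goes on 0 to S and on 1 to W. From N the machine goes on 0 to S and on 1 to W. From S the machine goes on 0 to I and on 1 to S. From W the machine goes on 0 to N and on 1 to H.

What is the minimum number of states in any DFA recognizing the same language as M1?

Every state is reachable, so we keep all 6.
Initial partition by acceptance: {H,I,S,W} | {M,N}.
Refine {H,I,S,W} on symbol 0: members go to different blocks, giving {H,W} and {I,S}.
No further refinement is possible. Final partition (3 blocks): {H,W} | {M,N} | {I,S}.

3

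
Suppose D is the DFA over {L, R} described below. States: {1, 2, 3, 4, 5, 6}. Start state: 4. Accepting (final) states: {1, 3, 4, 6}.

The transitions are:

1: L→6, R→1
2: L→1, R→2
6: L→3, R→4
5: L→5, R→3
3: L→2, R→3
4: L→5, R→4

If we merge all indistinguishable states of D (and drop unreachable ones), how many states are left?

P0 = {1,3,4,6} | {2,5}.
Split {1,3,4,6} by δ(·,L) → {1,6} and {3,4}.
On input L, block {1,6} splits into {1} and {6}.
Refine {2,5} on symbol L: members go to different blocks, giving {2} and {5}.
On input L, block {3,4} splits into {3} and {4}.
Stable partition: {1} | {2} | {3} | {6} | {5} | {4} — 6 equivalence classes.

6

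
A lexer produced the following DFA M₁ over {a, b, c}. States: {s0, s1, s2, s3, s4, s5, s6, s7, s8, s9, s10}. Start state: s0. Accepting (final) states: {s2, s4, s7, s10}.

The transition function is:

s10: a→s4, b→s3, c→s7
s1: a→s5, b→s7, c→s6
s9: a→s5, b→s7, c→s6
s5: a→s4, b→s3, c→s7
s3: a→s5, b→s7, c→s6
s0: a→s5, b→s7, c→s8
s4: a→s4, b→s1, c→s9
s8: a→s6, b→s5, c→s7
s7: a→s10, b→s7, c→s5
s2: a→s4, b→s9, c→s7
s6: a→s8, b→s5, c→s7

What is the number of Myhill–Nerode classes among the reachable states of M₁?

6

States {s2} cannot be reached from the start state, so discard them.
Start with accepting vs non-accepting: {s4,s7,s10} | {s0,s1,s3,s5,s6,s8,s9}.
On input b, block {s4,s7,s10} splits into {s4,s10} and {s7}.
Refine {s4,s10} on symbol c: members go to different blocks, giving {s4} and {s10}.
Split {s0,s1,s3,s5,s6,s8,s9} by δ(·,a) → {s0,s1,s3,s6,s8,s9} and {s5}.
Split {s0,s1,s3,s6,s8,s9} by δ(·,a) → {s0,s1,s3,s9} and {s6,s8}.
The partition is now stable with 6 blocks: {s4} | {s0,s1,s3,s9} | {s7} | {s10} | {s5} | {s6,s8}.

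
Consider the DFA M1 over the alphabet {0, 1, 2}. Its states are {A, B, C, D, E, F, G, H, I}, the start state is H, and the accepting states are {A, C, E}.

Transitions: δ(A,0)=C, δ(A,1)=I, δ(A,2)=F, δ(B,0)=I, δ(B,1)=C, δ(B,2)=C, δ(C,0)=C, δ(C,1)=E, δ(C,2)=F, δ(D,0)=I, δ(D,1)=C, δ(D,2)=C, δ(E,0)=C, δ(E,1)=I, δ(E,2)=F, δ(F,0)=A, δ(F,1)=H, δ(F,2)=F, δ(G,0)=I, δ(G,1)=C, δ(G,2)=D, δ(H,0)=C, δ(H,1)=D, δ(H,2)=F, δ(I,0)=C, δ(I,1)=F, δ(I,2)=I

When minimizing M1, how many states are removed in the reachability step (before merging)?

No path from H leads to B, G; the other 7 states are all reachable.

2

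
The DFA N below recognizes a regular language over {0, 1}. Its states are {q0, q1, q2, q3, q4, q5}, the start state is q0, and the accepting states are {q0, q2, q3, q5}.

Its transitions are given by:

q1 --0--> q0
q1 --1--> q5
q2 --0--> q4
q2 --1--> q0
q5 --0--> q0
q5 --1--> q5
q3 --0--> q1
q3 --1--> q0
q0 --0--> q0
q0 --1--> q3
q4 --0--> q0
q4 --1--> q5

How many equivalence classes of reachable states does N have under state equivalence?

4

First remove the unreachable states {q2,q4}; 4 states remain.
P0 = {q0,q3,q5} | {q1}.
Refine {q0,q3,q5} on symbol 0: members go to different blocks, giving {q0,q5} and {q3}.
Refine {q0,q5} on symbol 1: members go to different blocks, giving {q0} and {q5}.
Stable partition: {q0} | {q1} | {q3} | {q5} — 4 equivalence classes.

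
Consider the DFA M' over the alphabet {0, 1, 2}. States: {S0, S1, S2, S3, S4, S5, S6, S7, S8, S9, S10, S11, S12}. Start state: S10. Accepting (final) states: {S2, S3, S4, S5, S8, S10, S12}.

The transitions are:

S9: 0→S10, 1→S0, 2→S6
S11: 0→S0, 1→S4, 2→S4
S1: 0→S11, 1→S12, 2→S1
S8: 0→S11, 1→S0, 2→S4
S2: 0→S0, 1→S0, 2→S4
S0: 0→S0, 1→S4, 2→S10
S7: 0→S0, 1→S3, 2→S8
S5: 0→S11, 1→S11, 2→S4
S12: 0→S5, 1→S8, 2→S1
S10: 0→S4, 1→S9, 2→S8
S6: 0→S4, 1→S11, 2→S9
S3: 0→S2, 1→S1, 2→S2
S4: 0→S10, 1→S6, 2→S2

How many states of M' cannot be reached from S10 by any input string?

BFS from S10 reaches {S0, S2, S4, S6, S8, S9, S10, S11}; the 5 state(s) S1, S3, S5, S7, S12 are never visited.

5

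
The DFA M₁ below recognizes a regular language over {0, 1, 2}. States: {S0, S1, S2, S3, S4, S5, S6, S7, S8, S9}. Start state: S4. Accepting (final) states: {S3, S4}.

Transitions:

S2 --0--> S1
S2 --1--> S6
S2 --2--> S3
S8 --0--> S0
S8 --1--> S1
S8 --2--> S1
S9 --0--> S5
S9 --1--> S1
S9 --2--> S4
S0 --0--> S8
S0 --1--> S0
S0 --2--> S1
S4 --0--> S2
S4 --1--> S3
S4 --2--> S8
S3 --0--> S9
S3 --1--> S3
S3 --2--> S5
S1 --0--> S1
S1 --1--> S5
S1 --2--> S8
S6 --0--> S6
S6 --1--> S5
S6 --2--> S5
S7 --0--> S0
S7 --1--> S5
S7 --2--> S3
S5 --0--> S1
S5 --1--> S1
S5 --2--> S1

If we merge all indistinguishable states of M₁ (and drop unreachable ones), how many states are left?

3

States {S7} cannot be reached from the start state, so discard them.
P0 = {S3,S4} | {S0,S1,S2,S5,S6,S8,S9}.
Split {S0,S1,S2,S5,S6,S8,S9} by δ(·,2) → {S0,S1,S5,S6,S8} and {S2,S9}.
The partition is now stable with 3 blocks: {S3,S4} | {S0,S1,S5,S6,S8} | {S2,S9}.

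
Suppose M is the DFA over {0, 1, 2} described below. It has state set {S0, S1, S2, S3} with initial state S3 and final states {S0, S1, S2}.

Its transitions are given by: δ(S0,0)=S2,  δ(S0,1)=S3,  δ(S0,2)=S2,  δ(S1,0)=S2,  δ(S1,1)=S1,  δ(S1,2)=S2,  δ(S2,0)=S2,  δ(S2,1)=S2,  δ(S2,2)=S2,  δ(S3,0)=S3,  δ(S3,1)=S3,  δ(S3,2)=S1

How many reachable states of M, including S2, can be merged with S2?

2

First remove the unreachable states {S0}; 3 states remain.
Start with accepting vs non-accepting: {S1,S2} | {S3}.
Stable partition: {S1,S2} | {S3} — 2 equivalence classes.
State S2 belongs to the block {S1,S2}, which has 2 states.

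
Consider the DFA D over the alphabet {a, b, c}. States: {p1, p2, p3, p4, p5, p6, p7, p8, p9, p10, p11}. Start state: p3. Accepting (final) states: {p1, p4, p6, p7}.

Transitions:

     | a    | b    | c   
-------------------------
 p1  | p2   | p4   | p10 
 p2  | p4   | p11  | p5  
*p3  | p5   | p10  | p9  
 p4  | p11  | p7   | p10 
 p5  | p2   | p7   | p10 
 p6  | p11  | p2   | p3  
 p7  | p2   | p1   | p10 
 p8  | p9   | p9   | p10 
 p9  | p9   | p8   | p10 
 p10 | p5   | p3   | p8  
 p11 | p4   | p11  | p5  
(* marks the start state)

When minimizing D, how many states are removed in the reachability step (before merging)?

BFS from p3 reaches {p1, p2, p3, p4, p5, p7, p8, p9, p10, p11}; the 1 state(s) p6 are never visited.

1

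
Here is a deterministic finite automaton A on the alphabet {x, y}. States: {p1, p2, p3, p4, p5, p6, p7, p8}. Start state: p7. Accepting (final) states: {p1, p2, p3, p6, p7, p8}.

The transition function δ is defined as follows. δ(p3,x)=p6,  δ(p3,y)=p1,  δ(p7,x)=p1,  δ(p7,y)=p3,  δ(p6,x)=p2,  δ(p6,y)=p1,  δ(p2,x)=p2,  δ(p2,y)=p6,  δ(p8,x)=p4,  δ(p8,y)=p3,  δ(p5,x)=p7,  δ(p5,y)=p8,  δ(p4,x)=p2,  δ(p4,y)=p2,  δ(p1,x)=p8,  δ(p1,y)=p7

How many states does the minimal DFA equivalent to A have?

Reachable states from the start: {p1,p2,p3,p4,p6,p7,p8}. Unreachable: {p5} — drop them.
P0 = {p1,p2,p3,p6,p7,p8} | {p4}.
Refine {p1,p2,p3,p6,p7,p8} on symbol x: members go to different blocks, giving {p1,p2,p3,p6,p7} and {p8}.
Split {p1,p2,p3,p6,p7} by δ(·,x) → {p2,p3,p6,p7} and {p1}.
Refine {p2,p3,p6,p7} on symbol x: members go to different blocks, giving {p2,p3,p6} and {p7}.
On input y, block {p2,p3,p6} splits into {p3,p6} and {p2}.
Refine {p3,p6} on symbol x: members go to different blocks, giving {p3} and {p6}.
No further refinement is possible. Final partition (7 blocks): {p3} | {p4} | {p8} | {p1} | {p7} | {p2} | {p6}.

7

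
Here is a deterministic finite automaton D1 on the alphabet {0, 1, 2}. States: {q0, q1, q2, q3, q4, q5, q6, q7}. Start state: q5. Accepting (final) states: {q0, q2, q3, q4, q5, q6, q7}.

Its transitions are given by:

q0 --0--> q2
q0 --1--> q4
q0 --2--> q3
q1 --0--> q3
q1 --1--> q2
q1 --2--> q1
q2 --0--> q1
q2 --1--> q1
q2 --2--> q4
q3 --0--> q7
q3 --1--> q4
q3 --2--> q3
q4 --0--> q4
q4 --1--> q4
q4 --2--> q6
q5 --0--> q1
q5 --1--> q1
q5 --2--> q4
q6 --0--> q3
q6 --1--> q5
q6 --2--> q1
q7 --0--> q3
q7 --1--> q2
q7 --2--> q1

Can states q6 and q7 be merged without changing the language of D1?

States {q0} cannot be reached from the start state, so discard them.
Initial partition by acceptance: {q2,q3,q4,q5,q6,q7} | {q1}.
On input 0, block {q2,q3,q4,q5,q6,q7} splits into {q3,q4,q6,q7} and {q2,q5}.
On input 1, block {q3,q4,q6,q7} splits into {q3,q4} and {q6,q7}.
Refine {q3,q4} on symbol 0: members go to different blocks, giving {q3} and {q4}.
Stable partition: {q3} | {q1} | {q2,q5} | {q6,q7} | {q4} — 5 equivalence classes.
q6 and q7 lie in the same block of the stable partition, so they are equivalent — no string distinguishes them.

Yes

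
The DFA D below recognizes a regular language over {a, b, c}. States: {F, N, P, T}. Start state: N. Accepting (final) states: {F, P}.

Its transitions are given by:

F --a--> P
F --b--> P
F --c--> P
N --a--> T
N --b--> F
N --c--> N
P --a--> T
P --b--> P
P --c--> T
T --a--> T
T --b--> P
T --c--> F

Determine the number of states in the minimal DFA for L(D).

Every state is reachable, so we keep all 4.
P0 = {F,P} | {N,T}.
Split {F,P} by δ(·,a) → {P} and {F}.
Refine {N,T} on symbol b: members go to different blocks, giving {T} and {N}.
The partition is now stable with 4 blocks: {P} | {T} | {F} | {N}.

4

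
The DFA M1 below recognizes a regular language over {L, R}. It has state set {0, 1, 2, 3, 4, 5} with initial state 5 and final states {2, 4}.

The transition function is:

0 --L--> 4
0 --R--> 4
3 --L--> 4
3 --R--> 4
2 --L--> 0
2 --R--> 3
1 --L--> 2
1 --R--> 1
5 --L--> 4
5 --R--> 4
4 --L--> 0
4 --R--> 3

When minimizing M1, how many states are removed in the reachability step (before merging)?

2

Starting at 5 and following transitions, the reachable set is {0, 3, 4, 5}. That leaves 1, 2 unreachable — 2 in total.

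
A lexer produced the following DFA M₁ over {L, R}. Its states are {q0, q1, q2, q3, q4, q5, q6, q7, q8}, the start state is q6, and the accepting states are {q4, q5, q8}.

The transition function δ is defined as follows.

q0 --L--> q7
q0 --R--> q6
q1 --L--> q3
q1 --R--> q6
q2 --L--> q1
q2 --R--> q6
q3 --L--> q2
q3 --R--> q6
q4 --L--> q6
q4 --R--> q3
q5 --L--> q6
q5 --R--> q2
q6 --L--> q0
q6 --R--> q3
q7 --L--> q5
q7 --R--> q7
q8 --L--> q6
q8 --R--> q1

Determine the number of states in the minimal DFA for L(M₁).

5

First remove the unreachable states {q4,q8}; 7 states remain.
Start with accepting vs non-accepting: {q5} | {q0,q1,q2,q3,q6,q7}.
Split {q0,q1,q2,q3,q6,q7} by δ(·,L) → {q0,q1,q2,q3,q6} and {q7}.
On input L, block {q0,q1,q2,q3,q6} splits into {q1,q2,q3,q6} and {q0}.
On input L, block {q1,q2,q3,q6} splits into {q1,q2,q3} and {q6}.
The partition is now stable with 5 blocks: {q5} | {q1,q2,q3} | {q7} | {q0} | {q6}.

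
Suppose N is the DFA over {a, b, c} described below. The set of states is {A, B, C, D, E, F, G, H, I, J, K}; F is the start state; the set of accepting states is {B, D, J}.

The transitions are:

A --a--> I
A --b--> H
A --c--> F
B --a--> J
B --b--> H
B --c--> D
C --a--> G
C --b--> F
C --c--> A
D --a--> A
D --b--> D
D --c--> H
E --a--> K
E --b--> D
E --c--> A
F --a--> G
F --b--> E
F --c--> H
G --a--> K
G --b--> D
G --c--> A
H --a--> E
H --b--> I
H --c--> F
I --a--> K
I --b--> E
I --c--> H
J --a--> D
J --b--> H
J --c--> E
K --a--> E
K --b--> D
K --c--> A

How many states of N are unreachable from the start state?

No path from F leads to B, C, J; the other 8 states are all reachable.

3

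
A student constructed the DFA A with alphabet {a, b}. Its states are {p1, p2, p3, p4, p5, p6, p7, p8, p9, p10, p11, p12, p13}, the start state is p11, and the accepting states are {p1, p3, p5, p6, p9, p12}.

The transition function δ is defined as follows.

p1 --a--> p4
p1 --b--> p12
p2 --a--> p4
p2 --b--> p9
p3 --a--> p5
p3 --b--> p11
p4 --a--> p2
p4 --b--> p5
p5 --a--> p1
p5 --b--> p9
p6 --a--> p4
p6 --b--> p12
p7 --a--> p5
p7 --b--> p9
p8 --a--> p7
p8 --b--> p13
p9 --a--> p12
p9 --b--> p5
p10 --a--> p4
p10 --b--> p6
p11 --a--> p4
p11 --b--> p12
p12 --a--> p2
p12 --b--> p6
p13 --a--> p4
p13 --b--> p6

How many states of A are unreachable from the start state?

BFS from p11 reaches {p1, p2, p4, p5, p6, p9, p11, p12}; the 5 state(s) p3, p7, p8, p10, p13 are never visited.

5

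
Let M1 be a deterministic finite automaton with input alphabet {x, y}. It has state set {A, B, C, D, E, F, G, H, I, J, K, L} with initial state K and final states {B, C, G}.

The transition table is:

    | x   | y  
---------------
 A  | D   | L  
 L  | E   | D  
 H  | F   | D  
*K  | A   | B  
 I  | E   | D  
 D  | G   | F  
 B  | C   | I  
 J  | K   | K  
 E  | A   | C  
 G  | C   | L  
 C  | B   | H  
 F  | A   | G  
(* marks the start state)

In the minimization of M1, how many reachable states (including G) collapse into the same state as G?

3

First remove the unreachable states {J}; 11 states remain.
Initial partition by acceptance: {B,C,G} | {A,D,E,F,H,I,K,L}.
Split {A,D,E,F,H,I,K,L} by δ(·,x) → {A,E,F,H,I,K,L} and {D}.
Split {A,E,F,H,I,K,L} by δ(·,x) → {E,F,H,I,K,L} and {A}.
On input x, block {E,F,H,I,K,L} splits into {E,F,K} and {H,I,L}.
The partition is now stable with 5 blocks: {B,C,G} | {E,F,K} | {D} | {A} | {H,I,L}.
The equivalence class containing G is {B,C,G}, of size 3.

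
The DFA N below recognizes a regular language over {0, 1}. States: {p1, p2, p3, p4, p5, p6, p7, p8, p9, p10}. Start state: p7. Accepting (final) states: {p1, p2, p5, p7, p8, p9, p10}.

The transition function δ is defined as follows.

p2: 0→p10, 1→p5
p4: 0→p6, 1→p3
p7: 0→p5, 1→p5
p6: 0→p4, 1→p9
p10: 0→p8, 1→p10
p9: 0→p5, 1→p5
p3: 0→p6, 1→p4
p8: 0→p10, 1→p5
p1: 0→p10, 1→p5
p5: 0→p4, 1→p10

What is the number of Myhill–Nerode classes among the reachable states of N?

6

Reachable states from the start: {p3,p4,p5,p6,p7,p8,p9,p10}. Unreachable: {p1,p2} — drop them.
Start with accepting vs non-accepting: {p5,p7,p8,p9,p10} | {p3,p4,p6}.
On input 0, block {p5,p7,p8,p9,p10} splits into {p7,p8,p9,p10} and {p5}.
Split {p7,p8,p9,p10} by δ(·,0) → {p7,p9} and {p8,p10}.
On input 1, block {p3,p4,p6} splits into {p3,p4} and {p6}.
On input 1, block {p8,p10} splits into {p8} and {p10}.
Stable partition: {p7,p9} | {p3,p4} | {p5} | {p8} | {p6} | {p10} — 6 equivalence classes.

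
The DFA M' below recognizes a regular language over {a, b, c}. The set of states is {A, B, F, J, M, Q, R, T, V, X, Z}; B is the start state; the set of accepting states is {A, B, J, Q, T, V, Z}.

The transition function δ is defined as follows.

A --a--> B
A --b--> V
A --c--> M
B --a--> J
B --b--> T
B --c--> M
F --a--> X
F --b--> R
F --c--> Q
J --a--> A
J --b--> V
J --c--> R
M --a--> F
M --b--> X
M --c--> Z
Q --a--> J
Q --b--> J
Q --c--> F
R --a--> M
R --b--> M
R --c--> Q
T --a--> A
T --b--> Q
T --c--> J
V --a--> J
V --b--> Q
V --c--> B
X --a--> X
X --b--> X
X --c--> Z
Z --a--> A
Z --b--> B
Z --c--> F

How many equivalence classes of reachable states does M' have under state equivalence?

Every state is reachable, so we keep all 11.
Initial partition by acceptance: {A,B,J,Q,T,V,Z} | {F,M,R,X}.
Split {A,B,J,Q,T,V,Z} by δ(·,c) → {A,B,J,Q,Z} and {T,V}.
On input b, block {A,B,J,Q,Z} splits into {A,B,J} and {Q,Z}.
The partition is now stable with 4 blocks: {A,B,J} | {F,M,R,X} | {T,V} | {Q,Z}.

4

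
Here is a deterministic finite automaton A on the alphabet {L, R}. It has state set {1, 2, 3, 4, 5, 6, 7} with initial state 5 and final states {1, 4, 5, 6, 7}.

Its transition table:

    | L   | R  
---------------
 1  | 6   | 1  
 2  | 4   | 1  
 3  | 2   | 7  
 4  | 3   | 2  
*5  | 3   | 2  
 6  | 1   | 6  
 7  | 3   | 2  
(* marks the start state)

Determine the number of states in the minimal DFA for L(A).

Every state is reachable, so we keep all 7.
P0 = {1,4,5,6,7} | {2,3}.
Refine {1,4,5,6,7} on symbol L: members go to different blocks, giving {4,5,7} and {1,6}.
On input L, block {2,3} splits into {2} and {3}.
Stable partition: {4,5,7} | {2} | {1,6} | {3} — 4 equivalence classes.

4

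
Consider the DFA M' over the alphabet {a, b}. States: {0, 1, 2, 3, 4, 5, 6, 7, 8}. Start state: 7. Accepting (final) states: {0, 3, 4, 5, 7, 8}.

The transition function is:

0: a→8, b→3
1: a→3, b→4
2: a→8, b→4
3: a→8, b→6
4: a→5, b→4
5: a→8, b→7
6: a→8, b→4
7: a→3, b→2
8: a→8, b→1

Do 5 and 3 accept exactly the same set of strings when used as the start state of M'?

No

States {0} cannot be reached from the start state, so discard them.
Initial partition by acceptance: {3,4,5,7,8} | {1,2,6}.
Split {3,4,5,7,8} by δ(·,b) → {3,7,8} and {4,5}.
On input a, block {4,5} splits into {4} and {5}.
Stable partition: {3,7,8} | {1,2,6} | {4} | {5} — 4 equivalence classes.
5 and 3 end up in different blocks, so they are distinguishable. For instance, the string 'b' is accepted from only 5.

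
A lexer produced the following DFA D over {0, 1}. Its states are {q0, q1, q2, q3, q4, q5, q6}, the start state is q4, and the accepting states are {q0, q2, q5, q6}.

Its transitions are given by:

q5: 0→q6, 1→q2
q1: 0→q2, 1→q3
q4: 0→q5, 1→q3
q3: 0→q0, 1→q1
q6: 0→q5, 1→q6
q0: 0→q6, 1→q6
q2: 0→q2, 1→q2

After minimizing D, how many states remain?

Start with accepting vs non-accepting: {q0,q2,q5,q6} | {q1,q3,q4}.
Stable partition: {q0,q2,q5,q6} | {q1,q3,q4} — 2 equivalence classes.

2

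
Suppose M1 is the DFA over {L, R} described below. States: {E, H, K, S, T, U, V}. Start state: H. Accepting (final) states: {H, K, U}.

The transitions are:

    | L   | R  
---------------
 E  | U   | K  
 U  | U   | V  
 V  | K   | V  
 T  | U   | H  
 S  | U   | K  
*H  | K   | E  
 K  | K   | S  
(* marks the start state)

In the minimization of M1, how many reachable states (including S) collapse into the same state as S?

2

States {T} cannot be reached from the start state, so discard them.
P0 = {H,K,U} | {E,S,V}.
On input R, block {E,S,V} splits into {E,S} and {V}.
On input R, block {H,K,U} splits into {H,K} and {U}.
The partition is now stable with 4 blocks: {H,K} | {E,S} | {V} | {U}.
State S belongs to the block {E,S}, which has 2 states.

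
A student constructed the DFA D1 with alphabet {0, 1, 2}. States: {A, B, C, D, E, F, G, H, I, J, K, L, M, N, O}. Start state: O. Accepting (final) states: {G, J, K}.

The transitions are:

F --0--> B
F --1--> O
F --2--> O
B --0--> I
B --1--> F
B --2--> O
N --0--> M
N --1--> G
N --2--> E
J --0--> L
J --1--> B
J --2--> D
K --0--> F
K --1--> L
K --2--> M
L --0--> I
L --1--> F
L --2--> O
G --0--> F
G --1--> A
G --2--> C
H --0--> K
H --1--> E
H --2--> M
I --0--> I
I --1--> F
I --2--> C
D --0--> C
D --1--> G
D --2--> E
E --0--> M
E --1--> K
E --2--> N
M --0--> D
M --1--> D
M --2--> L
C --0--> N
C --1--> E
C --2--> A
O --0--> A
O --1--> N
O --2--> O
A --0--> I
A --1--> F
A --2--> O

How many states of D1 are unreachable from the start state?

BFS from O reaches {A, B, C, D, E, F, G, I, K, L, M, N, O}; the 2 state(s) H, J are never visited.

2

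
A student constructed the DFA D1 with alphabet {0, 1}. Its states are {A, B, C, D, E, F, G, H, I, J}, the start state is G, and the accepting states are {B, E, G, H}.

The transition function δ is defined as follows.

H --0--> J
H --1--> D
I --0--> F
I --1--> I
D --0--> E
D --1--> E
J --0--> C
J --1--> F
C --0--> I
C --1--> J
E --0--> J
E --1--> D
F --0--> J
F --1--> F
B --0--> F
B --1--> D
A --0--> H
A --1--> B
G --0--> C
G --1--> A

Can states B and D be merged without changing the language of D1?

All states are reachable from the start state.
Start with accepting vs non-accepting: {B,E,G,H} | {A,C,D,F,I,J}.
Refine {A,C,D,F,I,J} on symbol 0: members go to different blocks, giving {C,F,I,J} and {A,D}.
The partition is now stable with 3 blocks: {B,E,G,H} | {C,F,I,J} | {A,D}.
B and D end up in different blocks, so they are distinguishable. For instance, the string 'ε' is accepted from only B.

No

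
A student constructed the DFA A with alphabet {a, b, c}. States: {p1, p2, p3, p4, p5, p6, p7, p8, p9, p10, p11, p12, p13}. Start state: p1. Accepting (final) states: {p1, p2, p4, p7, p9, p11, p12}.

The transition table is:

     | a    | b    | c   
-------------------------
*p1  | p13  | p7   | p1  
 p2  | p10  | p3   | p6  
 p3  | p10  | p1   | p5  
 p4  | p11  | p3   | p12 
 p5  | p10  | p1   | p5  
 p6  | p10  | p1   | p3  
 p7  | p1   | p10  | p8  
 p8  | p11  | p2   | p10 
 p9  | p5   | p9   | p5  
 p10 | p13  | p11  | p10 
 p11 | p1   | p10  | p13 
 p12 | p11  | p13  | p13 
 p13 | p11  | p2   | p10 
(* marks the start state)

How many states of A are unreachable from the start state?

No path from p1 leads to p4, p9, p12; the other 10 states are all reachable.

3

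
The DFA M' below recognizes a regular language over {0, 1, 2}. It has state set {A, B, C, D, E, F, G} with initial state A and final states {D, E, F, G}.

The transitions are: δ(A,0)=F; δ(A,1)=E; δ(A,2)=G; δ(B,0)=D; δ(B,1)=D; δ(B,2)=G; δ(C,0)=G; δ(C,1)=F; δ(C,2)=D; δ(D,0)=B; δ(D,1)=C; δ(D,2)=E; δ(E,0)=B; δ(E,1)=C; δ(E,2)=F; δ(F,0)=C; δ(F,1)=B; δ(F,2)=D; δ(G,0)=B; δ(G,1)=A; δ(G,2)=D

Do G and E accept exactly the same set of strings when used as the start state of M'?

P0 = {D,E,F,G} | {A,B,C}.
Stable partition: {D,E,F,G} | {A,B,C} — 2 equivalence classes.
G and E lie in the same block of the stable partition, so they are equivalent — no string distinguishes them.

Yes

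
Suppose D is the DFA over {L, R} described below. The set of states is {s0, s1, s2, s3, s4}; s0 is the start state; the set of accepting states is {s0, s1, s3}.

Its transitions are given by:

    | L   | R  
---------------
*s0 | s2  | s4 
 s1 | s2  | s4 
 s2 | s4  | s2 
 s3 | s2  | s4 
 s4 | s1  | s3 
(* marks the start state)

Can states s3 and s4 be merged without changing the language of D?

All states are reachable from the start state.
Start with accepting vs non-accepting: {s0,s1,s3} | {s2,s4}.
Refine {s2,s4} on symbol L: members go to different blocks, giving {s2} and {s4}.
Stable partition: {s0,s1,s3} | {s2} | {s4} — 3 equivalence classes.
s3 and s4 end up in different blocks, so they are distinguishable. For instance, the string 'ε' is accepted from only s3.

No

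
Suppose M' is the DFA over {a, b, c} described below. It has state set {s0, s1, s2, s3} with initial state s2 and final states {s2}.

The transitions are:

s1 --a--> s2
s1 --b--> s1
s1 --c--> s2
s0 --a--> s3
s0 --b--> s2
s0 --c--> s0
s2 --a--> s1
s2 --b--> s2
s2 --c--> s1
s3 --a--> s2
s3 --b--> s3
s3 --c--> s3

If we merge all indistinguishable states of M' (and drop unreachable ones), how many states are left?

2

First remove the unreachable states {s0,s3}; 2 states remain.
Initial partition by acceptance: {s2} | {s1}.
Stable partition: {s2} | {s1} — 2 equivalence classes.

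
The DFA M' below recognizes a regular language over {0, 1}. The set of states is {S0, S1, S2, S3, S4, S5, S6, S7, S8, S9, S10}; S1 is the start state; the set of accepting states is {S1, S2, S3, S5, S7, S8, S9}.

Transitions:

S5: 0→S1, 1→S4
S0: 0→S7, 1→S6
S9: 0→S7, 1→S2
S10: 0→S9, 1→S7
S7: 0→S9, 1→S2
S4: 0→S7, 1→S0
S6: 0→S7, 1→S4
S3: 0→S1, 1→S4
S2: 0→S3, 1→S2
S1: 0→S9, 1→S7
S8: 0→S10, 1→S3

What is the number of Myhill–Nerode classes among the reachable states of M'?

5

Reachable states from the start: {S0,S1,S2,S3,S4,S6,S7,S9}. Unreachable: {S5,S8,S10} — drop them.
P0 = {S1,S2,S3,S7,S9} | {S0,S4,S6}.
Refine {S1,S2,S3,S7,S9} on symbol 1: members go to different blocks, giving {S1,S2,S7,S9} and {S3}.
On input 0, block {S1,S2,S7,S9} splits into {S1,S7,S9} and {S2}.
Refine {S1,S7,S9} on symbol 1: members go to different blocks, giving {S7,S9} and {S1}.
The partition is now stable with 5 blocks: {S7,S9} | {S0,S4,S6} | {S3} | {S2} | {S1}.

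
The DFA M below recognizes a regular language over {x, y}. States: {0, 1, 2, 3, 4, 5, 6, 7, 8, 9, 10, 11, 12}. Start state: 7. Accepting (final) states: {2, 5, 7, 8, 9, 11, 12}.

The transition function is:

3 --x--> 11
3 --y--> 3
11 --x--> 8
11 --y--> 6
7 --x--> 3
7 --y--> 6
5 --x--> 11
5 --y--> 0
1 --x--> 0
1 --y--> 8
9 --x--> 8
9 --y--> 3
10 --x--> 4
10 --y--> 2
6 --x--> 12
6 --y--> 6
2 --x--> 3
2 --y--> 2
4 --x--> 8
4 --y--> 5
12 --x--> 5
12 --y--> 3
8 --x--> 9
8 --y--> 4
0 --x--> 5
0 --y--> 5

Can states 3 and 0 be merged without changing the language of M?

Reachable states from the start: {0,3,4,5,6,7,8,9,11,12}. Unreachable: {1,2,10} — drop them.
Start with accepting vs non-accepting: {5,7,8,9,11,12} | {0,3,4,6}.
Split {5,7,8,9,11,12} by δ(·,x) → {5,8,9,11,12} and {7}.
On input y, block {0,3,4,6} splits into {0,4} and {3,6}.
On input y, block {5,8,9,11,12} splits into {9,11,12} and {5,8}.
The partition is now stable with 5 blocks: {9,11,12} | {0,4} | {7} | {3,6} | {5,8}.
3 and 0 end up in different blocks, so they are distinguishable. For instance, the string 'y' is accepted from only 0.

No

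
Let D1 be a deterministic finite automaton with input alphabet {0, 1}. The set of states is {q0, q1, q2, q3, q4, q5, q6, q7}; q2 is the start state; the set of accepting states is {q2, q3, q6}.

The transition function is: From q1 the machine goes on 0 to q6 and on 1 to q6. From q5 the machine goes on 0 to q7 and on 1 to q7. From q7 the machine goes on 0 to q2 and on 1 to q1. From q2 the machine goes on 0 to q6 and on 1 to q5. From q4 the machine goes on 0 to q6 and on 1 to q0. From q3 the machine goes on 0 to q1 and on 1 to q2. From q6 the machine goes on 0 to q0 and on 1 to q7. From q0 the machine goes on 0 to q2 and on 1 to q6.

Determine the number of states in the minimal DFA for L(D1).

6

First remove the unreachable states {q3,q4}; 6 states remain.
P0 = {q2,q6} | {q0,q1,q5,q7}.
On input 0, block {q2,q6} splits into {q2} and {q6}.
Refine {q0,q1,q5,q7} on symbol 0: members go to different blocks, giving {q0,q7} and {q1} and {q5}.
Refine {q0,q7} on symbol 1: members go to different blocks, giving {q0} and {q7}.
The partition is now stable with 6 blocks: {q2} | {q0} | {q6} | {q1} | {q5} | {q7}.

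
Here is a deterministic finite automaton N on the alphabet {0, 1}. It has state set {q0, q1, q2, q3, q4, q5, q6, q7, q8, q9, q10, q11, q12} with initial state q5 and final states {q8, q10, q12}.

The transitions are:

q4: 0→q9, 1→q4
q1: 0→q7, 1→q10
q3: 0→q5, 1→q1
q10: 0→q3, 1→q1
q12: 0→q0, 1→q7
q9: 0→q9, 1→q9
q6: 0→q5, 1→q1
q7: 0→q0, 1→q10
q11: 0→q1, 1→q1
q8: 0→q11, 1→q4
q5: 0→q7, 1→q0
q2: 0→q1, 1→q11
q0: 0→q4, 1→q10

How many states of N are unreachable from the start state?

No path from q5 leads to q2, q6, q8, q11, q12; the other 8 states are all reachable.

5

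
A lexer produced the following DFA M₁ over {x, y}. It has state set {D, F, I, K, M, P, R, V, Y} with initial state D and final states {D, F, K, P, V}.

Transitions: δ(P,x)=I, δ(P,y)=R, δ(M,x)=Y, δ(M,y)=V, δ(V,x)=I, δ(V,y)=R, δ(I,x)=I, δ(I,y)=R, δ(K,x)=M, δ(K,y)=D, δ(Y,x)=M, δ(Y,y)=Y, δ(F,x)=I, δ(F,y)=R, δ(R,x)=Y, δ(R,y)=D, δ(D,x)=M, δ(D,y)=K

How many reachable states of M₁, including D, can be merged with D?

Reachable states from the start: {D,I,K,M,R,V,Y}. Unreachable: {F,P} — drop them.
Start with accepting vs non-accepting: {D,K,V} | {I,M,R,Y}.
Split {D,K,V} by δ(·,y) → {D,K} and {V}.
Refine {I,M,R,Y} on symbol y: members go to different blocks, giving {I,Y} and {R} and {M}.
Split {I,Y} by δ(·,x) → {I} and {Y}.
The partition is now stable with 6 blocks: {D,K} | {I} | {V} | {R} | {M} | {Y}.
The equivalence class containing D is {D,K}, of size 2.

2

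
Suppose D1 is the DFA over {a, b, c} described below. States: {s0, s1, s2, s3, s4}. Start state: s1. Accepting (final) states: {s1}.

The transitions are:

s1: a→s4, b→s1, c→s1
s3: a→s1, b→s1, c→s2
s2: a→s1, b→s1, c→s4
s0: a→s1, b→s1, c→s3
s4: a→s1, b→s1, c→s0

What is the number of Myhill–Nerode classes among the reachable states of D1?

Start with accepting vs non-accepting: {s1} | {s0,s2,s3,s4}.
No further refinement is possible. Final partition (2 blocks): {s1} | {s0,s2,s3,s4}.

2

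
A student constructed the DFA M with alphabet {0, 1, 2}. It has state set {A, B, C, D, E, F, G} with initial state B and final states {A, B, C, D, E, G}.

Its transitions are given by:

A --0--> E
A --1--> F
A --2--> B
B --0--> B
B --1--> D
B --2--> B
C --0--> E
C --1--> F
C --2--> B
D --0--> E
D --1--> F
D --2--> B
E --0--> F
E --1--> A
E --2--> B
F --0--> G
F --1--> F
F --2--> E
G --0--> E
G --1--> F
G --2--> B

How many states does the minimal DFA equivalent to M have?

4

Reachable states from the start: {A,B,D,E,F,G}. Unreachable: {C} — drop them.
Initial partition by acceptance: {A,B,D,E,G} | {F}.
Split {A,B,D,E,G} by δ(·,0) → {A,B,D,G} and {E}.
On input 0, block {A,B,D,G} splits into {A,D,G} and {B}.
Stable partition: {A,D,G} | {F} | {E} | {B} — 4 equivalence classes.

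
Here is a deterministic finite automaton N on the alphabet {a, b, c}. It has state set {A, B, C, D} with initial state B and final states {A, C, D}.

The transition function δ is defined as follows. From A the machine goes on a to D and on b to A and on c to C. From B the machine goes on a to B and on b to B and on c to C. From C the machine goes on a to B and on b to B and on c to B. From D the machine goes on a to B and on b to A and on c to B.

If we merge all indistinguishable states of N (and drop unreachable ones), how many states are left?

2

Reachable states from the start: {B,C}. Unreachable: {A,D} — drop them.
Initial partition by acceptance: {C} | {B}.
The partition is now stable with 2 blocks: {C} | {B}.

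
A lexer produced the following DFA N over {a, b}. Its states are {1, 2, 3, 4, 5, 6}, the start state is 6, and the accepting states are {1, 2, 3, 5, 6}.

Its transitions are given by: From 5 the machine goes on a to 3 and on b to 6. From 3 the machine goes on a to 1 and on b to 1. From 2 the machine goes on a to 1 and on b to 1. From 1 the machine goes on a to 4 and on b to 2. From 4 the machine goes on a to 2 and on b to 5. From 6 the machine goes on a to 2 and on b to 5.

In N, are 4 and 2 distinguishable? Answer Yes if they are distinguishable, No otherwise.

Yes

Initial partition by acceptance: {1,2,3,5,6} | {4}.
Split {1,2,3,5,6} by δ(·,a) → {2,3,5,6} and {1}.
Refine {2,3,5,6} on symbol a: members go to different blocks, giving {2,3} and {5,6}.
The partition is now stable with 4 blocks: {2,3} | {4} | {1} | {5,6}.
4 and 2 end up in different blocks, so they are distinguishable. For instance, the string 'ε' is accepted from only 2.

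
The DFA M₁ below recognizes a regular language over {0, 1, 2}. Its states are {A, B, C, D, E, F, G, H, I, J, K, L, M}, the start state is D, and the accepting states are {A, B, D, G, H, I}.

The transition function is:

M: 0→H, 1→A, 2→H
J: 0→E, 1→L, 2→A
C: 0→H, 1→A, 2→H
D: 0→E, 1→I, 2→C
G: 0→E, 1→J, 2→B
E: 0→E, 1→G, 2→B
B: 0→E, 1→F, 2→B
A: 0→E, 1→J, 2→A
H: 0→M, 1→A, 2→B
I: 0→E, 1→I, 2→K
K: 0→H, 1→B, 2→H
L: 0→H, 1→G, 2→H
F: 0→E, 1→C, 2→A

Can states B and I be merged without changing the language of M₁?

No

Every state is reachable, so we keep all 13.
Initial partition by acceptance: {A,B,D,G,H,I} | {C,E,F,J,K,L,M}.
Split {A,B,D,G,H,I} by δ(·,1) → {A,B,G} and {D,H,I}.
On input 0, block {C,E,F,J,K,L,M} splits into {C,K,L,M} and {E,F,J}.
On input 0, block {D,H,I} splits into {D,I} and {H}.
On input 1, block {E,F,J} splits into {F,J} and {E}.
No further refinement is possible. Final partition (6 blocks): {A,B,G} | {C,K,L,M} | {D,I} | {F,J} | {H} | {E}.
B and I end up in different blocks, so they are distinguishable. For instance, the string '1' is accepted from only I.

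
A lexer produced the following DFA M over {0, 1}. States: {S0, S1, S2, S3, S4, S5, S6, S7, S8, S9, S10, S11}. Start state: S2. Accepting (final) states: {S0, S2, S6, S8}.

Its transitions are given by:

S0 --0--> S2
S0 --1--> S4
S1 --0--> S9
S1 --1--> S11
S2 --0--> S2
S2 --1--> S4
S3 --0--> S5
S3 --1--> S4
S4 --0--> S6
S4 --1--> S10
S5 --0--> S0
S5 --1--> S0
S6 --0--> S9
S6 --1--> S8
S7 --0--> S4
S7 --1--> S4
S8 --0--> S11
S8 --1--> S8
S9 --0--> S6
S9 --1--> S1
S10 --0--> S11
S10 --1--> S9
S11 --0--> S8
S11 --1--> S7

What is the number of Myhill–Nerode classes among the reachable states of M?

States {S0,S3,S5} cannot be reached from the start state, so discard them.
Initial partition by acceptance: {S2,S6,S8} | {S1,S4,S7,S9,S10,S11}.
Refine {S2,S6,S8} on symbol 0: members go to different blocks, giving {S6,S8} and {S2}.
On input 0, block {S1,S4,S7,S9,S10,S11} splits into {S1,S7,S10} and {S4,S9,S11}.
The partition is now stable with 4 blocks: {S6,S8} | {S1,S7,S10} | {S2} | {S4,S9,S11}.

4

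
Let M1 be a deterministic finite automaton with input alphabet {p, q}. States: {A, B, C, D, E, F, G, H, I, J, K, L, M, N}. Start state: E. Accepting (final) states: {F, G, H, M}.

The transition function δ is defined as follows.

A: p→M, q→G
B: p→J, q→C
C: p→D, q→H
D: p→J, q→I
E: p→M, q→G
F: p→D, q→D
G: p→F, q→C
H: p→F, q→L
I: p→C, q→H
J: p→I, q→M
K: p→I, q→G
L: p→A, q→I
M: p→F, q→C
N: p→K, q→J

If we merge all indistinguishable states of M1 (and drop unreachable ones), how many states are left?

First remove the unreachable states {B,K,N}; 11 states remain.
Start with accepting vs non-accepting: {F,G,H,M} | {A,C,D,E,I,J,L}.
Split {F,G,H,M} by δ(·,p) → {G,H,M} and {F}.
Refine {A,C,D,E,I,J,L} on symbol p: members go to different blocks, giving {C,D,I,J,L} and {A,E}.
Refine {C,D,I,J,L} on symbol p: members go to different blocks, giving {C,D,I,J} and {L}.
Refine {G,H,M} on symbol q: members go to different blocks, giving {G,M} and {H}.
Refine {C,D,I,J} on symbol q: members go to different blocks, giving {C,I} and {D} and {J}.
On input p, block {C,I} splits into {C} and {I}.
No further refinement is possible. Final partition (9 blocks): {G,M} | {C} | {F} | {A,E} | {L} | {H} | {D} | {J} | {I}.

9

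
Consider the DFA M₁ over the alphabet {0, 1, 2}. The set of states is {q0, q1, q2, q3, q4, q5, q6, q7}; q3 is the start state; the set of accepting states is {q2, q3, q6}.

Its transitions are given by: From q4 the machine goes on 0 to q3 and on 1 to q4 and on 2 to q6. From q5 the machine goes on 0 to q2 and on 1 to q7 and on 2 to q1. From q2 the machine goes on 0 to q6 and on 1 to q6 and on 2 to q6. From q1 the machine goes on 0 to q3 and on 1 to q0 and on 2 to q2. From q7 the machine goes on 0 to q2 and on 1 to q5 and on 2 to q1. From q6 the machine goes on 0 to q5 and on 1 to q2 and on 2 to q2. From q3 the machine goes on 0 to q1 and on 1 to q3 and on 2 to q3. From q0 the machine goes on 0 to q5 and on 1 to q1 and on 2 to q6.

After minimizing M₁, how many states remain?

6

Reachable states from the start: {q0,q1,q2,q3,q5,q6,q7}. Unreachable: {q4} — drop them.
Start with accepting vs non-accepting: {q2,q3,q6} | {q0,q1,q5,q7}.
Refine {q2,q3,q6} on symbol 0: members go to different blocks, giving {q3,q6} and {q2}.
Refine {q3,q6} on symbol 1: members go to different blocks, giving {q3} and {q6}.
On input 0, block {q0,q1,q5,q7} splits into {q5,q7} and {q0} and {q1}.
Stable partition: {q3} | {q5,q7} | {q2} | {q6} | {q0} | {q1} — 6 equivalence classes.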